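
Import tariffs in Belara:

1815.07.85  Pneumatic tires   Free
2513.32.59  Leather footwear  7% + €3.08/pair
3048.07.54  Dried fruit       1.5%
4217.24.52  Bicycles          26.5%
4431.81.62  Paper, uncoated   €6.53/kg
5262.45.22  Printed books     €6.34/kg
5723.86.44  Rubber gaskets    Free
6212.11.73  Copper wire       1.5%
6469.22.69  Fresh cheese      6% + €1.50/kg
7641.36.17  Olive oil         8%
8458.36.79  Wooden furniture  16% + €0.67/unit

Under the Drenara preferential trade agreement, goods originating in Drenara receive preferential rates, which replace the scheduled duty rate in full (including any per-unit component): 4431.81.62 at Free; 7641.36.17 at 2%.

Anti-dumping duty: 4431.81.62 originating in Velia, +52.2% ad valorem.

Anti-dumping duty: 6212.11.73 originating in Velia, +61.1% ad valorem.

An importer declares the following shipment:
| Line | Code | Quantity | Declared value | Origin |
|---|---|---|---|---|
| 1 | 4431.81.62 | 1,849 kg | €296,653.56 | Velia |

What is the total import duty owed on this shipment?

€166,927.13

Line 1 (4431.81.62, Velia, 1,849 kg, €296,653.56):
Base rate for 4431.81.62 is €6.53/kg.
4431.81.62 has an FTA preferential rate, but origin Velia is not Drenara; base rate stands.
Additional duty on 4431.81.62 from Velia: +52.2% ad valorem. Applied ad valorem rate = 52.2%.
Duty = €296,653.56 × 52.2% + 1,849 × €6.53 = €166,927.13.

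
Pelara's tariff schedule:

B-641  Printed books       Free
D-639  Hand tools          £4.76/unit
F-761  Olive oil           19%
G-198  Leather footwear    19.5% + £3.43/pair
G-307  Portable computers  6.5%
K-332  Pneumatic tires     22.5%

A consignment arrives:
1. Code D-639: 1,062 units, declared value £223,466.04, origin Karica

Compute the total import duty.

£5,055.12

Line 1 (D-639, Karica, 1,062 units, £223,466.04):
Base rate for D-639 is £4.76/unit.
Duty = 1,062 × £4.76 = £5,055.12.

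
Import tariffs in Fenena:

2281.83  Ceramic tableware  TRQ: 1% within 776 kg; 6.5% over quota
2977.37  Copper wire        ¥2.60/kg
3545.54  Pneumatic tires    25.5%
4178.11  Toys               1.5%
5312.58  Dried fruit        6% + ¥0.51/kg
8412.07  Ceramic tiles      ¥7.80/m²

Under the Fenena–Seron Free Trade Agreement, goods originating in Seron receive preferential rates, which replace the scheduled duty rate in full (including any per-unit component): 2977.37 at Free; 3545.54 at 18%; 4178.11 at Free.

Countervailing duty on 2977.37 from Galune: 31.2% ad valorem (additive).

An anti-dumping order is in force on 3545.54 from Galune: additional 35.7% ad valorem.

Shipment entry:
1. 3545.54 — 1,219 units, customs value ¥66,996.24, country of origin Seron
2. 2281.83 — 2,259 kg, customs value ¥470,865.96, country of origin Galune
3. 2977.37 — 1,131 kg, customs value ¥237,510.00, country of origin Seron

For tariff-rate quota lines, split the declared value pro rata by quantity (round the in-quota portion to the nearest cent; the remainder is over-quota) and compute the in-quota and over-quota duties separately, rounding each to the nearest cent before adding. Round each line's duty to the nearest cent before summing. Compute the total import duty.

¥33,769.38

Line 1 (3545.54, Seron, 1,219 units, ¥66,996.24):
Base rate for 3545.54 is 25.5%.
Origin Seron qualifies under the Fenena–Seron agreement and 3545.54 is covered: preferential rate 18% applies instead.
The additional-duty order on 3545.54 targets Galune, not Seron; it does not apply.
Duty = ¥66,996.24 × 18% = ¥12,059.32.
Line 2 (2281.83, Galune, 2,259 kg, ¥470,865.96):
Code 2281.83 is under a tariff-rate quota (threshold 776 kg). In-quota: 776 kg at 1%; over-quota: 1,483 kg at 6.5%.
Pro-rata value split: in-quota = ¥470,865.96 × 776/2,259 = ¥161,749.44; over-quota = ¥470,865.96 − ¥161,749.44 = ¥309,116.52.
In-quota duty = ¥161,749.44 × 1% = ¥1,617.49. Over-quota duty = ¥309,116.52 × 6.5% = ¥20,092.57.
Line duty = ¥1,617.49 + ¥20,092.57 = ¥21,710.06.
Line 3 (2977.37, Seron, 1,131 kg, ¥237,510.00):
Base rate for 2977.37 is ¥2.60/kg.
Origin Seron qualifies under the Fenena–Seron agreement and 2977.37 is covered: preferential rate Free applies instead.
The additional-duty order on 2977.37 targets Galune, not Seron; it does not apply.
Duty = ¥237,510.00 × 0% = ¥0.00.
Total = ¥12,059.32 + ¥21,710.06 + ¥0.00 = ¥33,769.38.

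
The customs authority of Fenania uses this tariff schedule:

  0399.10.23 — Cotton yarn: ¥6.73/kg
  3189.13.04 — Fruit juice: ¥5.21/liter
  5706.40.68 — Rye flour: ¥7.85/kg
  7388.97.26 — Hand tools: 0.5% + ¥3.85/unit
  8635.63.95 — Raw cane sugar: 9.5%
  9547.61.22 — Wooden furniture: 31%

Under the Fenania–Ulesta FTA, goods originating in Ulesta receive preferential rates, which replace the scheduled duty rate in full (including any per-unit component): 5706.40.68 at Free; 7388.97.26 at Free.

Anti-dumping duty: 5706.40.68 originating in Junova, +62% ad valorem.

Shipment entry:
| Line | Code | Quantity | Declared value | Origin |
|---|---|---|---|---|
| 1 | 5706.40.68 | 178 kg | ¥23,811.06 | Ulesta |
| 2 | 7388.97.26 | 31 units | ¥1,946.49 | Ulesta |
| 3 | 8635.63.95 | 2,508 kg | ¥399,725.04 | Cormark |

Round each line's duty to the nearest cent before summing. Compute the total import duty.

¥37,973.88

Line 1 (5706.40.68, Ulesta, 178 kg, ¥23,811.06):
Base rate for 5706.40.68 is ¥7.85/kg.
Origin Ulesta qualifies under the Fenania–Ulesta agreement and 5706.40.68 is covered: preferential rate Free applies instead.
The additional-duty order on 5706.40.68 targets Junova, not Ulesta; it does not apply.
Duty = ¥23,811.06 × 0% = ¥0.00.
Line 2 (7388.97.26, Ulesta, 31 units, ¥1,946.49):
Base rate for 7388.97.26 is 0.5% + ¥3.85/unit.
Origin Ulesta qualifies under the Fenania–Ulesta agreement and 7388.97.26 is covered: preferential rate Free applies instead.
Duty = ¥1,946.49 × 0% = ¥0.00.
Line 3 (8635.63.95, Cormark, 2,508 kg, ¥399,725.04):
Base rate for 8635.63.95 is 9.5%.
Duty = ¥399,725.04 × 9.5% = ¥37,973.88.
Total = ¥0.00 + ¥0.00 + ¥37,973.88 = ¥37,973.88.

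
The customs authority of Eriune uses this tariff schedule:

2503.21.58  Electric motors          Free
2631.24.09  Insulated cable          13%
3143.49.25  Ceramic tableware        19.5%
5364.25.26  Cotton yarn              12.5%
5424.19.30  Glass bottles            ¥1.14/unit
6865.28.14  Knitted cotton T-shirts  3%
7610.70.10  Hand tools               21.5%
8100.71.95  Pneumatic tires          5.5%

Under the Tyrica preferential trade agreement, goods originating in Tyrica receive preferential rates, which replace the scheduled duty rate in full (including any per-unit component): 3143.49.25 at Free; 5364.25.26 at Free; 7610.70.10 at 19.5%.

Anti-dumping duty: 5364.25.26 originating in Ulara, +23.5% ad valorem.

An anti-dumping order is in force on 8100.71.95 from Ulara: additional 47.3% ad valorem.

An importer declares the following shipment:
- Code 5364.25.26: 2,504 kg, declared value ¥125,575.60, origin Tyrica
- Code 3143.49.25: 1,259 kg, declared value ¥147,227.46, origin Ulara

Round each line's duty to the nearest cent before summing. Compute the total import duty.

Line 1 (5364.25.26, Tyrica, 2,504 kg, ¥125,575.60):
Base rate for 5364.25.26 is 12.5%.
Origin Tyrica qualifies under the Eriune–Tyrica agreement and 5364.25.26 is covered: preferential rate Free applies instead.
The additional-duty order on 5364.25.26 targets Ulara, not Tyrica; it does not apply.
Duty = ¥125,575.60 × 0% = ¥0.00.
Line 2 (3143.49.25, Ulara, 1,259 kg, ¥147,227.46):
Base rate for 3143.49.25 is 19.5%.
3143.49.25 has an FTA preferential rate, but origin Ulara is not Tyrica; base rate stands.
Duty = ¥147,227.46 × 19.5% = ¥28,709.35.
Total = ¥0.00 + ¥28,709.35 = ¥28,709.35.

¥28,709.35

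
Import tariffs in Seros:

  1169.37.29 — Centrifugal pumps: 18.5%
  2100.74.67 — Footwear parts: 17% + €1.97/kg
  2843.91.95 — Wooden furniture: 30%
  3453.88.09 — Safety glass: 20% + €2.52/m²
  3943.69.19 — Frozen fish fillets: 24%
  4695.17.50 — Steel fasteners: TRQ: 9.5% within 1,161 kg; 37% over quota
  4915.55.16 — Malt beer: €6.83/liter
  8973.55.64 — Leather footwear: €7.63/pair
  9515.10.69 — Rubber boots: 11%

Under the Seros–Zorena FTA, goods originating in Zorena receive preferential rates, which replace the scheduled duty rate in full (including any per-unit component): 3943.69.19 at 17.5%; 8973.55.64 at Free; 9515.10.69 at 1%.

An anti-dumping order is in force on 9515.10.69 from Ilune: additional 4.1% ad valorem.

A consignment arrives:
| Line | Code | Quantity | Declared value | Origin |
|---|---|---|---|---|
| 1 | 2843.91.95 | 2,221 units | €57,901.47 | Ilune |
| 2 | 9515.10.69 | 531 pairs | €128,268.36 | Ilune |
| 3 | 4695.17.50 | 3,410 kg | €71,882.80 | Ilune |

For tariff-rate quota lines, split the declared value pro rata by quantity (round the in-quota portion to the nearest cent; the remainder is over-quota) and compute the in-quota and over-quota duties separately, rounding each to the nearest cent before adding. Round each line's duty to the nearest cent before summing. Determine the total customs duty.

Line 1 (2843.91.95, Ilune, 2,221 units, €57,901.47):
Base rate for 2843.91.95 is 30%.
Duty = €57,901.47 × 30% = €17,370.44.
Line 2 (9515.10.69, Ilune, 531 pairs, €128,268.36):
Base rate for 9515.10.69 is 11%.
9515.10.69 has an FTA preferential rate, but origin Ilune is not Zorena; base rate stands.
Additional duty on 9515.10.69 from Ilune: +4.1%. Applied ad valorem rate: 11% + 4.1% = 15.1%.
Duty = €128,268.36 × 15.1% = €19,368.52.
Line 3 (4695.17.50, Ilune, 3,410 kg, €71,882.80):
Code 4695.17.50 is under a tariff-rate quota (threshold 1,161 kg). In-quota: 1,161 kg at 9.5%; over-quota: 2,249 kg at 37%.
Pro-rata value split: in-quota = €71,882.80 × 1,161/3,410 = €24,473.88; over-quota = €71,882.80 − €24,473.88 = €47,408.92.
In-quota duty = €24,473.88 × 9.5% = €2,325.02. Over-quota duty = €47,408.92 × 37% = €17,541.30.
Line duty = €2,325.02 + €17,541.30 = €19,866.32.
Total = €17,370.44 + €19,368.52 + €19,866.32 = €56,605.28.

€56,605.28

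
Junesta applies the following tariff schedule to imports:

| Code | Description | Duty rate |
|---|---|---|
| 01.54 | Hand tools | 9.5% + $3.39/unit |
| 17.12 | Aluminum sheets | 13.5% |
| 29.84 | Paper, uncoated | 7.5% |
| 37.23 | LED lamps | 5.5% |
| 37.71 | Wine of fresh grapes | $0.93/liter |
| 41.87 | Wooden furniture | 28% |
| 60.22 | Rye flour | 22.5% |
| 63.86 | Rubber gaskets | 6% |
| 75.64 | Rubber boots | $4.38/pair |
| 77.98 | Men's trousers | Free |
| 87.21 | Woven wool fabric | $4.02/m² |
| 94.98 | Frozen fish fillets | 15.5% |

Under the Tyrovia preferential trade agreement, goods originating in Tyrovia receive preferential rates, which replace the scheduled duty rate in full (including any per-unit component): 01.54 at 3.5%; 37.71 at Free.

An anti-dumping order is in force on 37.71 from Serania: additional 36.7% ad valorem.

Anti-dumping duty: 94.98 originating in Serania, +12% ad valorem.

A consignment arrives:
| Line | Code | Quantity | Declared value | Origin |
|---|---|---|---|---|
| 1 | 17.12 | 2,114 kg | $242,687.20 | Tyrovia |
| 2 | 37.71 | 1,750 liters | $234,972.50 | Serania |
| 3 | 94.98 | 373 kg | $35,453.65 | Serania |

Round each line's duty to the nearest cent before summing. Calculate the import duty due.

$130,374.93

Line 1 (17.12, Tyrovia, 2,114 kg, $242,687.20):
Base rate for 17.12 is 13.5%.
Origin Tyrovia is the FTA partner but 17.12 is not on the preference list; base rate stands.
Duty = $242,687.20 × 13.5% = $32,762.77.
Line 2 (37.71, Serania, 1,750 liters, $234,972.50):
Base rate for 37.71 is $0.93/liter.
37.71 has an FTA preferential rate, but origin Serania is not Tyrovia; base rate stands.
Additional duty on 37.71 from Serania: +36.7% ad valorem. Applied ad valorem rate = 36.7%.
Duty = $234,972.50 × 36.7% + 1,750 × $0.93 = $87,862.41.
Line 3 (94.98, Serania, 373 kg, $35,453.65):
Base rate for 94.98 is 15.5%.
Additional duty on 94.98 from Serania: +12%. Applied ad valorem rate: 15.5% + 12% = 27.5%.
Duty = $35,453.65 × 27.5% = $9,749.75.
Total = $32,762.77 + $87,862.41 + $9,749.75 = $130,374.93.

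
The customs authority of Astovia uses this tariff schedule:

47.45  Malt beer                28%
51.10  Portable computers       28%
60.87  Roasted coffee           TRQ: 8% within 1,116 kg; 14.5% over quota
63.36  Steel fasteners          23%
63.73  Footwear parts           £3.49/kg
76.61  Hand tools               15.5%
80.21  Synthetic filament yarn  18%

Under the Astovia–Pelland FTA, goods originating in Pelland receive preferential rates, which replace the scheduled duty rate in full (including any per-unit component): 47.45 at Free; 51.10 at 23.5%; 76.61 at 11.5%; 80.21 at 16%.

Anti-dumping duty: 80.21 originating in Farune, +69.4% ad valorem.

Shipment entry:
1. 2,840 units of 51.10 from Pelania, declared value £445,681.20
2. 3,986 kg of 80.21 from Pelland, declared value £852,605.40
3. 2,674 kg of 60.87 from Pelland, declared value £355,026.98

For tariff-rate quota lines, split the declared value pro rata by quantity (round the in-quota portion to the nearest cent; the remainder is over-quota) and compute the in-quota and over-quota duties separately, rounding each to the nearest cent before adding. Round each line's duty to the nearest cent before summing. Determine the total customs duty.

£303,055.38

Line 1 (51.10, Pelania, 2,840 units, £445,681.20):
Base rate for 51.10 is 28%.
51.10 has an FTA preferential rate, but origin Pelania is not Pelland; base rate stands.
Duty = £445,681.20 × 28% = £124,790.74.
Line 2 (80.21, Pelland, 3,986 kg, £852,605.40):
Base rate for 80.21 is 18%.
Origin Pelland qualifies under the Astovia–Pelland agreement and 80.21 is covered: preferential rate 16% applies instead.
The additional-duty order on 80.21 targets Farune, not Pelland; it does not apply.
Duty = £852,605.40 × 16% = £136,416.86.
Line 3 (60.87, Pelland, 2,674 kg, £355,026.98):
Code 60.87 is under a tariff-rate quota (threshold 1,116 kg). In-quota: 1,116 kg at 8%; over-quota: 1,558 kg at 14.5%.
Pro-rata value split: in-quota = £355,026.98 × 1,116/2,674 = £148,171.32; over-quota = £355,026.98 − £148,171.32 = £206,855.66.
In-quota duty = £148,171.32 × 8% = £11,853.71. Over-quota duty = £206,855.66 × 14.5% = £29,994.07.
Line duty = £11,853.71 + £29,994.07 = £41,847.78.
Total = £124,790.74 + £136,416.86 + £41,847.78 = £303,055.38.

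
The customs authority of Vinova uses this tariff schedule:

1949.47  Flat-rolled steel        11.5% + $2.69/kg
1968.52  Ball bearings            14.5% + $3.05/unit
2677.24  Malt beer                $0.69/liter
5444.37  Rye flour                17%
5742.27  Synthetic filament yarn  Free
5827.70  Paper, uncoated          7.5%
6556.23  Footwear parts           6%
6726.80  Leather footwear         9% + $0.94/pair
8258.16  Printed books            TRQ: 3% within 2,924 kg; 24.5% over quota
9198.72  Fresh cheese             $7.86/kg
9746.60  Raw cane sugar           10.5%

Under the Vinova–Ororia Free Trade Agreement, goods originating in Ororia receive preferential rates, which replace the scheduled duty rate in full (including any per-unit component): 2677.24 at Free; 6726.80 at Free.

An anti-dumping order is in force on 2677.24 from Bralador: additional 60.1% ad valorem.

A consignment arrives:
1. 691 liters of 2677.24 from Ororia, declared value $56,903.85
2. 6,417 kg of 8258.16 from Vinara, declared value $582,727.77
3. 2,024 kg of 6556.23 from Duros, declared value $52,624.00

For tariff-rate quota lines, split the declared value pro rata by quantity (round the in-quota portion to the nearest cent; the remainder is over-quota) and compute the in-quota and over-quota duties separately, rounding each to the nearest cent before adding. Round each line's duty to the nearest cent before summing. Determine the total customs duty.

Line 1 (2677.24, Ororia, 691 liters, $56,903.85):
Base rate for 2677.24 is $0.69/liter.
Origin Ororia qualifies under the Vinova–Ororia agreement and 2677.24 is covered: preferential rate Free applies instead.
The additional-duty order on 2677.24 targets Bralador, not Ororia; it does not apply.
Duty = $56,903.85 × 0% = $0.00.
Line 2 (8258.16, Vinara, 6,417 kg, $582,727.77):
Code 8258.16 is under a tariff-rate quota (threshold 2,924 kg). In-quota: 2,924 kg at 3%; over-quota: 3,493 kg at 24.5%.
Pro-rata value split: in-quota = $582,727.77 × 2,924/6,417 = $265,528.44; over-quota = $582,727.77 − $265,528.44 = $317,199.33.
In-quota duty = $265,528.44 × 3% = $7,965.85. Over-quota duty = $317,199.33 × 24.5% = $77,713.84.
Line duty = $7,965.85 + $77,713.84 = $85,679.69.
Line 3 (6556.23, Duros, 2,024 kg, $52,624.00):
Base rate for 6556.23 is 6%.
Duty = $52,624.00 × 6% = $3,157.44.
Total = $0.00 + $85,679.69 + $3,157.44 = $88,837.13.

$88,837.13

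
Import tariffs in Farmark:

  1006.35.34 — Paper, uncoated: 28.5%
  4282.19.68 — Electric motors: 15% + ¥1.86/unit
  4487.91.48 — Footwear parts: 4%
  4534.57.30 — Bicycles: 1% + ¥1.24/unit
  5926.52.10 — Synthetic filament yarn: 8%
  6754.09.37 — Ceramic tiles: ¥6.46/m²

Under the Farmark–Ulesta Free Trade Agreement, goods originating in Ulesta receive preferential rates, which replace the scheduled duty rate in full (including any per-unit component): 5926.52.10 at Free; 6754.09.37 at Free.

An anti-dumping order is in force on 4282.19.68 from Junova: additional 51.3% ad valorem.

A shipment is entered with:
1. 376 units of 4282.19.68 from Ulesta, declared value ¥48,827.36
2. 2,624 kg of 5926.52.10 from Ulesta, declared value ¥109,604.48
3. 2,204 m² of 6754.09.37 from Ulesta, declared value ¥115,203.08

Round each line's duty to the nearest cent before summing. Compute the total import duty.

Line 1 (4282.19.68, Ulesta, 376 units, ¥48,827.36):
Base rate for 4282.19.68 is 15% + ¥1.86/unit.
Origin Ulesta is the FTA partner but 4282.19.68 is not on the preference list; base rate stands.
The additional-duty order on 4282.19.68 targets Junova, not Ulesta; it does not apply.
Duty = ¥48,827.36 × 15% + 376 × ¥1.86 = ¥8,023.46.
Line 2 (5926.52.10, Ulesta, 2,624 kg, ¥109,604.48):
Base rate for 5926.52.10 is 8%.
Origin Ulesta qualifies under the Farmark–Ulesta agreement and 5926.52.10 is covered: preferential rate Free applies instead.
Duty = ¥109,604.48 × 0% = ¥0.00.
Line 3 (6754.09.37, Ulesta, 2,204 m², ¥115,203.08):
Base rate for 6754.09.37 is ¥6.46/m².
Origin Ulesta qualifies under the Farmark–Ulesta agreement and 6754.09.37 is covered: preferential rate Free applies instead.
Duty = ¥115,203.08 × 0% = ¥0.00.
Total = ¥8,023.46 + ¥0.00 + ¥0.00 = ¥8,023.46.

¥8,023.46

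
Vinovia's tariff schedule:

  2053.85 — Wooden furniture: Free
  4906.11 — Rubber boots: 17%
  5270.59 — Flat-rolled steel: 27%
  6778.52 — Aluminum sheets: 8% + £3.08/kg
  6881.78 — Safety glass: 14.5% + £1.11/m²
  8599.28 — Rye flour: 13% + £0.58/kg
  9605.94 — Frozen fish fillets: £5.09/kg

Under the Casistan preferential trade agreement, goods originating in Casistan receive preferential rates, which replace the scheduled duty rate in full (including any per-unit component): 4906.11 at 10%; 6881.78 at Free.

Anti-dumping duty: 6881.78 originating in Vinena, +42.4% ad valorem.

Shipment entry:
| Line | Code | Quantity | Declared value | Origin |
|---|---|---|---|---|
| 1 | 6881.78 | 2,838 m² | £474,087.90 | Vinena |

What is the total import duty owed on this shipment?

Line 1 (6881.78, Vinena, 2,838 m², £474,087.90):
Base rate for 6881.78 is 14.5% + £1.11/m².
6881.78 has an FTA preferential rate, but origin Vinena is not Casistan; base rate stands.
Additional duty on 6881.78 from Vinena: +42.4%. Applied ad valorem rate: 14.5% + 42.4% = 56.9%.
Duty = £474,087.90 × 56.9% + 2,838 × £1.11 = £272,906.20.

£272,906.20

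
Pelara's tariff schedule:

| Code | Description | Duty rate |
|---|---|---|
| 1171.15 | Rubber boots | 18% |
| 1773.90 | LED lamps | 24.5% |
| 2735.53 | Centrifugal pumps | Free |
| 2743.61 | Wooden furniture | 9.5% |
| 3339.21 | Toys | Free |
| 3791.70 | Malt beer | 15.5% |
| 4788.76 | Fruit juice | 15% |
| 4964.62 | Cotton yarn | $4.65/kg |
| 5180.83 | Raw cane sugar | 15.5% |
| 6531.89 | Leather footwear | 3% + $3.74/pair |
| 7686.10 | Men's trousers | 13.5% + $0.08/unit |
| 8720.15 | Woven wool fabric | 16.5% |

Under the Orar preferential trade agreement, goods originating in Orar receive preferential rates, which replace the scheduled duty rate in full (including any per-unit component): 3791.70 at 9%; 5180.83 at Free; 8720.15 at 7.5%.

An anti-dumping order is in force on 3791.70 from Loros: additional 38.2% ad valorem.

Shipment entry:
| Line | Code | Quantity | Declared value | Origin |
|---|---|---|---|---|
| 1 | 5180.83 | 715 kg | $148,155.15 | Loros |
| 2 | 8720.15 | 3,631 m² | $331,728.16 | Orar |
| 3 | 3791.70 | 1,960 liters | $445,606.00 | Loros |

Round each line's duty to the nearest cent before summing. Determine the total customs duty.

Line 1 (5180.83, Loros, 715 kg, $148,155.15):
Base rate for 5180.83 is 15.5%.
5180.83 has an FTA preferential rate, but origin Loros is not Orar; base rate stands.
Duty = $148,155.15 × 15.5% = $22,964.05.
Line 2 (8720.15, Orar, 3,631 m², $331,728.16):
Base rate for 8720.15 is 16.5%.
Origin Orar qualifies under the Pelara–Orar agreement and 8720.15 is covered: preferential rate 7.5% applies instead.
Duty = $331,728.16 × 7.5% = $24,879.61.
Line 3 (3791.70, Loros, 1,960 liters, $445,606.00):
Base rate for 3791.70 is 15.5%.
3791.70 has an FTA preferential rate, but origin Loros is not Orar; base rate stands.
Additional duty on 3791.70 from Loros: +38.2%. Applied ad valorem rate: 15.5% + 38.2% = 53.7%.
Duty = $445,606.00 × 53.7% = $239,290.42.
Total = $22,964.05 + $24,879.61 + $239,290.42 = $287,134.08.

$287,134.08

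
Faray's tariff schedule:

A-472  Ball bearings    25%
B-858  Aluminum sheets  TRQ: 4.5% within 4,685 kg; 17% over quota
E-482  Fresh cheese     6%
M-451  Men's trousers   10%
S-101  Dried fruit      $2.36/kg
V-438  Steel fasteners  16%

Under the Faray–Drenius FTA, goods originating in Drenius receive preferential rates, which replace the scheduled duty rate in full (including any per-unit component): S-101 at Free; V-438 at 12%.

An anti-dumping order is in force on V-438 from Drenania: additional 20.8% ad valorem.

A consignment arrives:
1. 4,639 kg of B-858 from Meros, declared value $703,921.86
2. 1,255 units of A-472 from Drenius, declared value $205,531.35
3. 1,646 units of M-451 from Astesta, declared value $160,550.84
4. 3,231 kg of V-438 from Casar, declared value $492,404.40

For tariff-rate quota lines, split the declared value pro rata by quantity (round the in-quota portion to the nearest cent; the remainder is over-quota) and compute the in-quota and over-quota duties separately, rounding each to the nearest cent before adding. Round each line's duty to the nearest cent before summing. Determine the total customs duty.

Line 1 (B-858, Meros, 4,639 kg, $703,921.86):
Code B-858 is under a tariff-rate quota (threshold 4,685 kg). Quantity 4,639 kg is within the quota, so the in-quota rate 4.5% applies to the full value.
Duty = $703,921.86 × 4.5% = $31,676.48.
Line 2 (A-472, Drenius, 1,255 units, $205,531.35):
Base rate for A-472 is 25%.
Origin Drenius is the FTA partner but A-472 is not on the preference list; base rate stands.
Duty = $205,531.35 × 25% = $51,382.84.
Line 3 (M-451, Astesta, 1,646 units, $160,550.84):
Base rate for M-451 is 10%.
Duty = $160,550.84 × 10% = $16,055.08.
Line 4 (V-438, Casar, 3,231 kg, $492,404.40):
Base rate for V-438 is 16%.
V-438 has an FTA preferential rate, but origin Casar is not Drenius; base rate stands.
The additional-duty order on V-438 targets Drenania, not Casar; it does not apply.
Duty = $492,404.40 × 16% = $78,784.70.
Total = $31,676.48 + $51,382.84 + $16,055.08 + $78,784.70 = $177,899.10.

$177,899.10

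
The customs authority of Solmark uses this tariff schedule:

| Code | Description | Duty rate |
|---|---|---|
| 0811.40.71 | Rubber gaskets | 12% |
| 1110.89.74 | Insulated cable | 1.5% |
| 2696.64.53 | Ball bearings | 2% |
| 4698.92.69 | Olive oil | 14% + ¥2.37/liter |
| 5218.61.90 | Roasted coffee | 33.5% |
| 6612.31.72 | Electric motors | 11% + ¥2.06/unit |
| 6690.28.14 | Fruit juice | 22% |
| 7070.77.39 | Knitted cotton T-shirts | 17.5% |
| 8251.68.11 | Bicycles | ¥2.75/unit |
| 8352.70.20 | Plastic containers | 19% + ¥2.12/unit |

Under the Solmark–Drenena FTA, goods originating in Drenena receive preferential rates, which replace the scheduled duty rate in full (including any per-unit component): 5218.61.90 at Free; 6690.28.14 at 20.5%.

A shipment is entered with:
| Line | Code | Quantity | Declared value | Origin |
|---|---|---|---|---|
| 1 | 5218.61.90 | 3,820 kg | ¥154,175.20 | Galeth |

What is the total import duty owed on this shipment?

Line 1 (5218.61.90, Galeth, 3,820 kg, ¥154,175.20):
Base rate for 5218.61.90 is 33.5%.
5218.61.90 has an FTA preferential rate, but origin Galeth is not Drenena; base rate stands.
Duty = ¥154,175.20 × 33.5% = ¥51,648.69.

¥51,648.69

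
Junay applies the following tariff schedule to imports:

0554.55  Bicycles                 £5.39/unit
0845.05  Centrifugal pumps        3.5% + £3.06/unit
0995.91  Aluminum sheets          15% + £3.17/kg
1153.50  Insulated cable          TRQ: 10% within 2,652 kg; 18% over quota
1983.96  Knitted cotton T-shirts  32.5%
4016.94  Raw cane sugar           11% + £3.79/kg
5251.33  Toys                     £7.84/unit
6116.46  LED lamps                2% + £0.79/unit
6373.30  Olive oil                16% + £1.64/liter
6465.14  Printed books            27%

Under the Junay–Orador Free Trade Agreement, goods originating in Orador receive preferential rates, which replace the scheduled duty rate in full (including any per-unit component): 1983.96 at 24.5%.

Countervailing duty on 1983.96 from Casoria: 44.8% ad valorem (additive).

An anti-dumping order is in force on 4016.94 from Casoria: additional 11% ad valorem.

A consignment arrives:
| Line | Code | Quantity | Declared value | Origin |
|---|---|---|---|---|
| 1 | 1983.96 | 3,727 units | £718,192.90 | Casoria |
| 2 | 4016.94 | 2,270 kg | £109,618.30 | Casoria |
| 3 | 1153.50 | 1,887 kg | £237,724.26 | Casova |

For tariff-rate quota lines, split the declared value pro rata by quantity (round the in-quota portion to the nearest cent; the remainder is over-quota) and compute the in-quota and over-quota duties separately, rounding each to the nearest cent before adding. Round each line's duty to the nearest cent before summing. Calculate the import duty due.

Line 1 (1983.96, Casoria, 3,727 units, £718,192.90):
Base rate for 1983.96 is 32.5%.
1983.96 has an FTA preferential rate, but origin Casoria is not Orador; base rate stands.
Additional duty on 1983.96 from Casoria: +44.8%. Applied ad valorem rate: 32.5% + 44.8% = 77.3%.
Duty = £718,192.90 × 77.3% = £555,163.11.
Line 2 (4016.94, Casoria, 2,270 kg, £109,618.30):
Base rate for 4016.94 is 11% + £3.79/kg.
Additional duty on 4016.94 from Casoria: +11%. Applied ad valorem rate: 11% + 11% = 22%.
Duty = £109,618.30 × 22% + 2,270 × £3.79 = £32,719.33.
Line 3 (1153.50, Casova, 1,887 kg, £237,724.26):
Code 1153.50 is under a tariff-rate quota (threshold 2,652 kg). Quantity 1,887 kg is within the quota, so the in-quota rate 10% applies to the full value.
Duty = £237,724.26 × 10% = £23,772.43.
Total = £555,163.11 + £32,719.33 + £23,772.43 = £611,654.87.

£611,654.87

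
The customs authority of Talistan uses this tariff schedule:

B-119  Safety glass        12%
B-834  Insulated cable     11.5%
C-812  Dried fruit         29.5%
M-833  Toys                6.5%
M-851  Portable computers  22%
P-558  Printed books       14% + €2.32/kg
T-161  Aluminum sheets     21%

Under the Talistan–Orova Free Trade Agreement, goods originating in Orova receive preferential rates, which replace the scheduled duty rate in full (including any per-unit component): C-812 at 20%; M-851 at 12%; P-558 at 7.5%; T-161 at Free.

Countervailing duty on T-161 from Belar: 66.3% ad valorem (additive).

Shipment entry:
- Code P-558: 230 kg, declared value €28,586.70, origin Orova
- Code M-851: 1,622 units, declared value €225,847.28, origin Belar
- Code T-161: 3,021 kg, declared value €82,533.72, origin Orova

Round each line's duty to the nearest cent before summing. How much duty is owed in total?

Line 1 (P-558, Orova, 230 kg, €28,586.70):
Base rate for P-558 is 14% + €2.32/kg.
Origin Orova qualifies under the Talistan–Orova agreement and P-558 is covered: preferential rate 7.5% applies instead.
Duty = €28,586.70 × 7.5% = €2,144.00.
Line 2 (M-851, Belar, 1,622 units, €225,847.28):
Base rate for M-851 is 22%.
M-851 has an FTA preferential rate, but origin Belar is not Orova; base rate stands.
Duty = €225,847.28 × 22% = €49,686.40.
Line 3 (T-161, Orova, 3,021 kg, €82,533.72):
Base rate for T-161 is 21%.
Origin Orova qualifies under the Talistan–Orova agreement and T-161 is covered: preferential rate Free applies instead.
The additional-duty order on T-161 targets Belar, not Orova; it does not apply.
Duty = €82,533.72 × 0% = €0.00.
Total = €2,144.00 + €49,686.40 + €0.00 = €51,830.40.

€51,830.40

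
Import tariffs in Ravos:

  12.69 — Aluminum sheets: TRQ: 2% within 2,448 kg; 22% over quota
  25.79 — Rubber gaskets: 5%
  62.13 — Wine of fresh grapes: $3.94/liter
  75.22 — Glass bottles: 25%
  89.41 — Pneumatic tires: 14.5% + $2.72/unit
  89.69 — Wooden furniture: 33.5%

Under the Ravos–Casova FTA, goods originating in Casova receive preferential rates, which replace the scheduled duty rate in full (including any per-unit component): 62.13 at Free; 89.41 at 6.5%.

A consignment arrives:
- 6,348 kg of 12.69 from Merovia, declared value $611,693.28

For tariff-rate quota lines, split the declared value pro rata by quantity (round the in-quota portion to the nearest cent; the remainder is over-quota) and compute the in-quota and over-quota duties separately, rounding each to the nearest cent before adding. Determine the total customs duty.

Line 1 (12.69, Merovia, 6,348 kg, $611,693.28):
Code 12.69 is under a tariff-rate quota (threshold 2,448 kg). In-quota: 2,448 kg at 2%; over-quota: 3,900 kg at 22%.
Pro-rata value split: in-quota = $611,693.28 × 2,448/6,348 = $235,889.28; over-quota = $611,693.28 − $235,889.28 = $375,804.00.
In-quota duty = $235,889.28 × 2% = $4,717.79. Over-quota duty = $375,804.00 × 22% = $82,676.88.
Line duty = $4,717.79 + $82,676.88 = $87,394.67.

$87,394.67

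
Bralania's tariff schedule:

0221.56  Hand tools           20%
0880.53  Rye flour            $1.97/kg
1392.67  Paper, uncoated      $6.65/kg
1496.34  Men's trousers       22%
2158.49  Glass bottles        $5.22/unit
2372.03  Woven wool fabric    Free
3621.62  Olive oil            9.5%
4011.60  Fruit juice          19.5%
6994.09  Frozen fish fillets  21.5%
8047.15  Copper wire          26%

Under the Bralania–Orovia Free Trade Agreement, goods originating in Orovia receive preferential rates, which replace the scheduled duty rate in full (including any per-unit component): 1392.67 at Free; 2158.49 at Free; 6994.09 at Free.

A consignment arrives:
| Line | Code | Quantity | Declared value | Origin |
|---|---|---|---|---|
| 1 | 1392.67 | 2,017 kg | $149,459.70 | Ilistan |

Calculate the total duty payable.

Line 1 (1392.67, Ilistan, 2,017 kg, $149,459.70):
Base rate for 1392.67 is $6.65/kg.
1392.67 has an FTA preferential rate, but origin Ilistan is not Orovia; base rate stands.
Duty = 2,017 × $6.65 = $13,413.05.

$13,413.05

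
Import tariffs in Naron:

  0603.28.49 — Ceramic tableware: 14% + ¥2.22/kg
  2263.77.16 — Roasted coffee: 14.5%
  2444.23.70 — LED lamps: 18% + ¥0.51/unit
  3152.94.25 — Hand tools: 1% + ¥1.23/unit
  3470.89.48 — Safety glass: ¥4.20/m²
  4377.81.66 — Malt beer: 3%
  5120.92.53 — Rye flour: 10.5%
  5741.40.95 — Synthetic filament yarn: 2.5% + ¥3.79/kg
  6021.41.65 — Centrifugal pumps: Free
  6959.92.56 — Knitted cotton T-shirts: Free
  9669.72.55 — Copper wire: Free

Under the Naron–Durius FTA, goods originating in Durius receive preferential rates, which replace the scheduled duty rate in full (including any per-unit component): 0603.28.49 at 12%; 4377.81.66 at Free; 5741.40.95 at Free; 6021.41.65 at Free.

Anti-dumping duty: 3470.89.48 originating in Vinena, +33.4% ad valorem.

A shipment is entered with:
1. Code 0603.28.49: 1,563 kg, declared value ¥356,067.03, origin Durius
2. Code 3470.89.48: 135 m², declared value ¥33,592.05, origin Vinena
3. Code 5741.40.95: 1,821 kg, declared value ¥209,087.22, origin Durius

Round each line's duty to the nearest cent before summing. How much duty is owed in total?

Line 1 (0603.28.49, Durius, 1,563 kg, ¥356,067.03):
Base rate for 0603.28.49 is 14% + ¥2.22/kg.
Origin Durius qualifies under the Naron–Durius agreement and 0603.28.49 is covered: preferential rate 12% applies instead.
Duty = ¥356,067.03 × 12% = ¥42,728.04.
Line 2 (3470.89.48, Vinena, 135 m², ¥33,592.05):
Base rate for 3470.89.48 is ¥4.20/m².
Additional duty on 3470.89.48 from Vinena: +33.4% ad valorem. Applied ad valorem rate = 33.4%.
Duty = ¥33,592.05 × 33.4% + 135 × ¥4.20 = ¥11,786.74.
Line 3 (5741.40.95, Durius, 1,821 kg, ¥209,087.22):
Base rate for 5741.40.95 is 2.5% + ¥3.79/kg.
Origin Durius qualifies under the Naron–Durius agreement and 5741.40.95 is covered: preferential rate Free applies instead.
Duty = ¥209,087.22 × 0% = ¥0.00.
Total = ¥42,728.04 + ¥11,786.74 + ¥0.00 = ¥54,514.78.

¥54,514.78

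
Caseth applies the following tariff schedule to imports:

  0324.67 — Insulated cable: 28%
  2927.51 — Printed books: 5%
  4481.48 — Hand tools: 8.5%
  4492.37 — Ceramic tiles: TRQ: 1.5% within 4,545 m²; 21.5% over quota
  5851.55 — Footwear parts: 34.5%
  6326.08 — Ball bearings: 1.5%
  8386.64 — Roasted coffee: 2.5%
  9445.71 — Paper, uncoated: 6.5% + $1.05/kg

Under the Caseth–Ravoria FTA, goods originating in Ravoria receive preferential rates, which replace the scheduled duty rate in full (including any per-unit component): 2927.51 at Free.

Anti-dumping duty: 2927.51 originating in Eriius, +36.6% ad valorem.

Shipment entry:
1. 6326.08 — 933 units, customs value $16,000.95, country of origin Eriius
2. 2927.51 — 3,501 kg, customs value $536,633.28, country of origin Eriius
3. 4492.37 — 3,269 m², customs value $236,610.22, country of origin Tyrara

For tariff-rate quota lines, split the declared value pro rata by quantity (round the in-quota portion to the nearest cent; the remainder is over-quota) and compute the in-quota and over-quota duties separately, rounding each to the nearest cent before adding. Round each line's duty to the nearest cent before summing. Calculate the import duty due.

Line 1 (6326.08, Eriius, 933 units, $16,000.95):
Base rate for 6326.08 is 1.5%.
Duty = $16,000.95 × 1.5% = $240.01.
Line 2 (2927.51, Eriius, 3,501 kg, $536,633.28):
Base rate for 2927.51 is 5%.
2927.51 has an FTA preferential rate, but origin Eriius is not Ravoria; base rate stands.
Additional duty on 2927.51 from Eriius: +36.6%. Applied ad valorem rate: 5% + 36.6% = 41.6%.
Duty = $536,633.28 × 41.6% = $223,239.44.
Line 3 (4492.37, Tyrara, 3,269 m², $236,610.22):
Code 4492.37 is under a tariff-rate quota (threshold 4,545 m²). Quantity 3,269 m² is within the quota, so the in-quota rate 1.5% applies to the full value.
Duty = $236,610.22 × 1.5% = $3,549.15.
Total = $240.01 + $223,239.44 + $3,549.15 = $227,028.60.

$227,028.60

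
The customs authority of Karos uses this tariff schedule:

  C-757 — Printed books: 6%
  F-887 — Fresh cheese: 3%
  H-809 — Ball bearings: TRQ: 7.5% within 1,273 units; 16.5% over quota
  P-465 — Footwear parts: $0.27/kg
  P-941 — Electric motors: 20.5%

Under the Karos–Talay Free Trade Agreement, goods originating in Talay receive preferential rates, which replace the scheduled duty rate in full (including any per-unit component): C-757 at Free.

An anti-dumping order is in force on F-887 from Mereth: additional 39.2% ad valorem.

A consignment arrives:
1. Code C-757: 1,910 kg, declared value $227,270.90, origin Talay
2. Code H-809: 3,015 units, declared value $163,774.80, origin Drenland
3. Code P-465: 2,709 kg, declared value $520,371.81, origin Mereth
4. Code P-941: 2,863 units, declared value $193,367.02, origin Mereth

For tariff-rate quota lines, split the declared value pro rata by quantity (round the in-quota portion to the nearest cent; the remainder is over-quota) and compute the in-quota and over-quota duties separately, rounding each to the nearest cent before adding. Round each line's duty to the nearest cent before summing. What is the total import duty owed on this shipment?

$61,171.07

Line 1 (C-757, Talay, 1,910 kg, $227,270.90):
Base rate for C-757 is 6%.
Origin Talay qualifies under the Karos–Talay agreement and C-757 is covered: preferential rate Free applies instead.
Duty = $227,270.90 × 0% = $0.00.
Line 2 (H-809, Drenland, 3,015 units, $163,774.80):
Code H-809 is under a tariff-rate quota (threshold 1,273 units). In-quota: 1,273 units at 7.5%; over-quota: 1,742 units at 16.5%.
Pro-rata value split: in-quota = $163,774.80 × 1,273/3,015 = $69,149.36; over-quota = $163,774.80 − $69,149.36 = $94,625.44.
In-quota duty = $69,149.36 × 7.5% = $5,186.20. Over-quota duty = $94,625.44 × 16.5% = $15,613.20.
Line duty = $5,186.20 + $15,613.20 = $20,799.40.
Line 3 (P-465, Mereth, 2,709 kg, $520,371.81):
Base rate for P-465 is $0.27/kg.
Duty = 2,709 × $0.27 = $731.43.
Line 4 (P-941, Mereth, 2,863 units, $193,367.02):
Base rate for P-941 is 20.5%.
Duty = $193,367.02 × 20.5% = $39,640.24.
Total = $0.00 + $20,799.40 + $731.43 + $39,640.24 = $61,171.07.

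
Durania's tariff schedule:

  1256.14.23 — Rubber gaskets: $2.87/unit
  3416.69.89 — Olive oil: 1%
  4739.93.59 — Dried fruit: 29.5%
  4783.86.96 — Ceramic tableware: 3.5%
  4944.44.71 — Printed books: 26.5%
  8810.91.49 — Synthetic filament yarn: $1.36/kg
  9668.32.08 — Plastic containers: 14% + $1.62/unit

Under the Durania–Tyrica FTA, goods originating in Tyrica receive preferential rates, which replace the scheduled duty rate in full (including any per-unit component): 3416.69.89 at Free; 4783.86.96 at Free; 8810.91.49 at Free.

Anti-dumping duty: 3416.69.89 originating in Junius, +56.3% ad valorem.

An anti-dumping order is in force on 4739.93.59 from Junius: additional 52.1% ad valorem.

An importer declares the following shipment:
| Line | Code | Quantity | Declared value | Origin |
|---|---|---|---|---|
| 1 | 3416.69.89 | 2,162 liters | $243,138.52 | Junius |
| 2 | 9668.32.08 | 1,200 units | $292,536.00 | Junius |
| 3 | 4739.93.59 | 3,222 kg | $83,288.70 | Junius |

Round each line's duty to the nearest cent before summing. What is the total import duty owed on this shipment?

Line 1 (3416.69.89, Junius, 2,162 liters, $243,138.52):
Base rate for 3416.69.89 is 1%.
3416.69.89 has an FTA preferential rate, but origin Junius is not Tyrica; base rate stands.
Additional duty on 3416.69.89 from Junius: +56.3%. Applied ad valorem rate: 1% + 56.3% = 57.3%.
Duty = $243,138.52 × 57.3% = $139,318.37.
Line 2 (9668.32.08, Junius, 1,200 units, $292,536.00):
Base rate for 9668.32.08 is 14% + $1.62/unit.
Duty = $292,536.00 × 14% + 1,200 × $1.62 = $42,899.04.
Line 3 (4739.93.59, Junius, 3,222 kg, $83,288.70):
Base rate for 4739.93.59 is 29.5%.
Additional duty on 4739.93.59 from Junius: +52.1%. Applied ad valorem rate: 29.5% + 52.1% = 81.6%.
Duty = $83,288.70 × 81.6% = $67,963.58.
Total = $139,318.37 + $42,899.04 + $67,963.58 = $250,180.99.

$250,180.99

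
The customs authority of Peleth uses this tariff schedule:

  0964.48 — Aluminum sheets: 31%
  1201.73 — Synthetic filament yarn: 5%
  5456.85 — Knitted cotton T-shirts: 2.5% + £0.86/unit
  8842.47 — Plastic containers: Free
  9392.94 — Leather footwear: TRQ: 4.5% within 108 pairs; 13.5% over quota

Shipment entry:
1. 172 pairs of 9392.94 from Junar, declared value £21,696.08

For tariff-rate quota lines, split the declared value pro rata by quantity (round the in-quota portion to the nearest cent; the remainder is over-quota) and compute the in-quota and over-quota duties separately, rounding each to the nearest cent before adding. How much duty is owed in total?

£1,702.89

Line 1 (9392.94, Junar, 172 pairs, £21,696.08):
Code 9392.94 is under a tariff-rate quota (threshold 108 pairs). In-quota: 108 pairs at 4.5%; over-quota: 64 pairs at 13.5%.
Pro-rata value split: in-quota = £21,696.08 × 108/172 = £13,623.12; over-quota = £21,696.08 − £13,623.12 = £8,072.96.
In-quota duty = £13,623.12 × 4.5% = £613.04. Over-quota duty = £8,072.96 × 13.5% = £1,089.85.
Line duty = £613.04 + £1,089.85 = £1,702.89.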